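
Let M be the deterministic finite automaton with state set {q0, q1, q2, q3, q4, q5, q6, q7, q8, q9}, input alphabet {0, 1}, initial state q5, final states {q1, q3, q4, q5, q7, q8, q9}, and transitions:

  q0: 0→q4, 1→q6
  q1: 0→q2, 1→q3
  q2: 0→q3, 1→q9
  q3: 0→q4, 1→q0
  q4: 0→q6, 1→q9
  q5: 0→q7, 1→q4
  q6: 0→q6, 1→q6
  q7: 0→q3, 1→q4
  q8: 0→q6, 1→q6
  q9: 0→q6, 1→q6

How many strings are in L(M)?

The useful subgraph on states {q0, q3, q4, q5, q7, q9} is acyclic, so L(M) is finite; the longest accepting path visits 6 useful states, giving maximum string length 5.
Counting accepting paths from q5 by length: 1 of length 0, 2 of length 1, 3 of length 2, 2 of length 3, 2 of length 4, 1 of length 5. Total 11.

11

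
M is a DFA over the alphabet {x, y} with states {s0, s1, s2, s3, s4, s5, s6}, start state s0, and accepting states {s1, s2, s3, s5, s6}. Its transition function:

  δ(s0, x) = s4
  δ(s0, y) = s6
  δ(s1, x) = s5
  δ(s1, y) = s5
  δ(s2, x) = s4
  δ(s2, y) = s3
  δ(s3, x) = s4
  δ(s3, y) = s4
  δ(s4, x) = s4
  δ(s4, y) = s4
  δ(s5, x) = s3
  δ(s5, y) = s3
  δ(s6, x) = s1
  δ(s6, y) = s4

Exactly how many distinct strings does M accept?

The useful subgraph on states {s0, s1, s3, s5, s6} is acyclic, so L(M) is finite; the longest accepting path visits 5 useful states, giving maximum string length 4.
Counting accepting paths from s0 by length: 1 of length 1, 1 of length 2, 2 of length 3, 4 of length 4. Total 8.

8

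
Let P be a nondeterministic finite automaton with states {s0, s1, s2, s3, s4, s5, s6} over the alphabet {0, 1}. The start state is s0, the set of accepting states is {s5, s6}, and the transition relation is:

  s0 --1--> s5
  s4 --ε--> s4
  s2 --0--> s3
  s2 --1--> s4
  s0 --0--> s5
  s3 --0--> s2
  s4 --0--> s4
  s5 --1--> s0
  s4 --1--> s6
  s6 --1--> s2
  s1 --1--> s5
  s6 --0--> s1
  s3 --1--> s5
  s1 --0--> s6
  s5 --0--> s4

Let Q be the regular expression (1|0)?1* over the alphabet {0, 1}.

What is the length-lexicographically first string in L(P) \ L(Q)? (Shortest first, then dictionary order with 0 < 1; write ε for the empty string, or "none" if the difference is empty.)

001

The string 001 is accepted by P but not by Q.
No shorter string lies in the difference, and 001 is the lexicographically first length-3 string in L(P) \ L(Q).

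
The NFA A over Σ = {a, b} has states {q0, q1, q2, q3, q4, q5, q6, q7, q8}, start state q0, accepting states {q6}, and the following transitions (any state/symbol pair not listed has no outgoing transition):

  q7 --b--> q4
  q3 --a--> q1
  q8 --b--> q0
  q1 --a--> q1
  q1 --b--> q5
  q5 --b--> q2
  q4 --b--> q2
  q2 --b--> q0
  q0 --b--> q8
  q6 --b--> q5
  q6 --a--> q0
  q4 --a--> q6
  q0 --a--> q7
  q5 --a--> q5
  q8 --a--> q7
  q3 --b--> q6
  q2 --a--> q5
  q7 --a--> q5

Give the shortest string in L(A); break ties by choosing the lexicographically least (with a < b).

A breadth-first search from q0 reaches an accepting state first via the path q0 → q7 → q4 → q6 on input aba.
No string of length < 3 is accepted (BFS exhausts all shorter strings without reaching an accepting state), and aba is the lexicographically least accepting string of length 3.

aba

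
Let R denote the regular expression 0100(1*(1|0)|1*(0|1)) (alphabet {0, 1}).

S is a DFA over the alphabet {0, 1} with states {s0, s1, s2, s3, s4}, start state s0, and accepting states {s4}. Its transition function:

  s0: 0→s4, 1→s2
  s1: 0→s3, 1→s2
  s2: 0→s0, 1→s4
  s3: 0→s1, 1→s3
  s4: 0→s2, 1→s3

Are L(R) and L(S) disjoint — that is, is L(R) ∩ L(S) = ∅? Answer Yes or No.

Yes

Converting the expression R to a DFA (subset construction, then merging equivalent states) gives the minimal DFA with states {r0, r1, r2, r3, r4, r5, r6, r7}, start state r0, accepting states {r6, r7} and transitions r0: 0→r1, 1→r2; r1: 0→r2, 1→r3; r2: 0→r2, 1→r2; r3: 0→r4, 1→r2; r4: 0→r5, 1→r2; r5: 0→r6, 1→r7; r6: 0→r2, 1→r2; r7: 0→r6, 1→r7.
Exploring the product automaton R × S from the start pair (r0, s0), following both machines on each input symbol, reaches 12 state pairs: (r0, s0), (r1, s4), (r2, s2), (r3, s3), (r2, s0), (r2, s4), (r4, s1), (r2, s3), (r5, s3), (r2, s1), (r6, s1), (r7, s3).
R accepts in {r6, r7} and S accepts in {s4}; no reachable pair has both components accepting, so no string drives both machines to acceptance simultaneously and L(R) ∩ L(S) = ∅.
So no string is accepted by both, and the intersection is empty.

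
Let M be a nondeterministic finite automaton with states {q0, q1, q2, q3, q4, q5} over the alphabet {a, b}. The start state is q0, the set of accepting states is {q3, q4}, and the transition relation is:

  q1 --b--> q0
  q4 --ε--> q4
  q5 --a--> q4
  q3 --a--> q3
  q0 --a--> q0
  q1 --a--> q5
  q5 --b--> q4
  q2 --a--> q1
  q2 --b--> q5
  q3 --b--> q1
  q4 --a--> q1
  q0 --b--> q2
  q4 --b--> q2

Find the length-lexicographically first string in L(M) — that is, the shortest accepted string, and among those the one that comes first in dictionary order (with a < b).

bba

A breadth-first search from q0 reaches an accepting state first via the path q0 → q2 → q5 → q4 on input bba.
No string of length < 3 is accepted (BFS exhausts all shorter strings without reaching an accepting state), and bba is the lexicographically least accepting string of length 3.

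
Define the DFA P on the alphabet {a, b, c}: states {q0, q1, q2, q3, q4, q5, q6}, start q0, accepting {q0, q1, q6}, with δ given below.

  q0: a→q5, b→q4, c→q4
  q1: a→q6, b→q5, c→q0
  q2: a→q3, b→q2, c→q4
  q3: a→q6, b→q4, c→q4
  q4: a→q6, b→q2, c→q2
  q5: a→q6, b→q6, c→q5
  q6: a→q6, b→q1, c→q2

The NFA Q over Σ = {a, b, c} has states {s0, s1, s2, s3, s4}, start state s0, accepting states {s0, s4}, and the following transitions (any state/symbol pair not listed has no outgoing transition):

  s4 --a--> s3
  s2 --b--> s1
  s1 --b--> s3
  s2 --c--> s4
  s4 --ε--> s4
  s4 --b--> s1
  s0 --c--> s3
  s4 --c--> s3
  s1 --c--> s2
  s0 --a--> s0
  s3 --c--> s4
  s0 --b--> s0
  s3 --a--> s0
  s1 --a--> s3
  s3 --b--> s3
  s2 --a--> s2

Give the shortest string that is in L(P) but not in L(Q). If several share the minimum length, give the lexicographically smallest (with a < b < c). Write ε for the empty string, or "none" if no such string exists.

acb

The string acb is accepted by P but not by Q.
No shorter string lies in the difference, and acb is the lexicographically first length-3 string in L(P) \ L(Q).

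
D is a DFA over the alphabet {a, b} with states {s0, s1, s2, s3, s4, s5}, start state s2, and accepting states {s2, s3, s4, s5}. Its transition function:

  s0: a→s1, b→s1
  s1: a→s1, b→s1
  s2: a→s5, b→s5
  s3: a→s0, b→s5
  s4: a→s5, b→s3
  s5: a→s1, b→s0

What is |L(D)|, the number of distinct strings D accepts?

3

The useful subgraph on states {s2, s5} is acyclic, so L(D) is finite; the longest accepting path visits 2 useful states, giving maximum string length 1.
Counting accepting paths from s2 by length: 1 of length 0, 2 of length 1. Total 3.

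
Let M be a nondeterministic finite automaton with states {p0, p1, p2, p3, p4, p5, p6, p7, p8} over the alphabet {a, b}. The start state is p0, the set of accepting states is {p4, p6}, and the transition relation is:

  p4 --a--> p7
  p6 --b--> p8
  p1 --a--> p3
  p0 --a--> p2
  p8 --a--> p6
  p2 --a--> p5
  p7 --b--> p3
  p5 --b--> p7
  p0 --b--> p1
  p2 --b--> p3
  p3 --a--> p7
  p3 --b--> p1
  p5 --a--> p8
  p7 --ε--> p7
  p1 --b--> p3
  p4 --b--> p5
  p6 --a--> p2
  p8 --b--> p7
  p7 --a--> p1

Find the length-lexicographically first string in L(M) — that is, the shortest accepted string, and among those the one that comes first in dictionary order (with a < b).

A breadth-first search from p0 reaches an accepting state first via the path p0 → p2 → p5 → p8 → p6 on input aaaa.
No string of length < 4 is accepted (BFS exhausts all shorter strings without reaching an accepting state), and aaaa is the lexicographically least accepting string of length 4.

aaaa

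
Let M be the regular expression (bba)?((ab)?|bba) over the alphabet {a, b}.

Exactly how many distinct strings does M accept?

The expression has no Kleene star, so L(M) is finite. Expanding the alternatives gives {ε, ab, bba, bbaab, bbabba}.
That is 1 of length 0, 1 of length 2, 1 of length 3, 1 of length 5, 1 of length 6: 5 strings in all.

5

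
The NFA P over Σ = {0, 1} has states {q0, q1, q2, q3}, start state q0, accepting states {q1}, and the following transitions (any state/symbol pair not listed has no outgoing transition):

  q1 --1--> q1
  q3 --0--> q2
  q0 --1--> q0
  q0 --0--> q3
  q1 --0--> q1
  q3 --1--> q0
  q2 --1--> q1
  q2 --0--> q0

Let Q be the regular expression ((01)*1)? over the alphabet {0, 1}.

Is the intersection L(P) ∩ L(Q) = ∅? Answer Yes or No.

Converting the expression Q to a DFA (subset construction, then merging equivalent states) gives the minimal DFA with states {r0, r1, r2, r3, r4}, start state r0, accepting states {r0, r2} and transitions r0: 0→r1, 1→r2; r1: 0→r3, 1→r4; r2: 0→r3, 1→r3; r3: 0→r3, 1→r3; r4: 0→r1, 1→r2.
Exploring the product automaton P × Q from the start pair (q0, r0), following both machines on each input symbol, reaches 8 state pairs: (q0, r0), (q3, r1), (q0, r2), (q2, r3), (q0, r4), (q3, r3), (q0, r3), (q1, r3).
P accepts in {q1} and Q accepts in {r0, r2}; no reachable pair has both components accepting, so no string drives both machines to acceptance simultaneously and L(P) ∩ L(Q) = ∅.
So no string is accepted by both, and the intersection is empty.

Yes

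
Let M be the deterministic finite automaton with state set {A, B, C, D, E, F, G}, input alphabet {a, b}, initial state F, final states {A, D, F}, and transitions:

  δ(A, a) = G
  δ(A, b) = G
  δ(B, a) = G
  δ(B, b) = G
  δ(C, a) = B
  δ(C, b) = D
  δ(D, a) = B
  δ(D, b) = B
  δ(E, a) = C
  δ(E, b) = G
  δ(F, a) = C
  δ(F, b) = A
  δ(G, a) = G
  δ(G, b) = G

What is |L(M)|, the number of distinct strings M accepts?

3

The useful subgraph on states {A, C, D, F} is acyclic, so L(M) is finite; the longest accepting path visits 3 useful states, giving maximum string length 2.
Counting accepting paths from F by length: 1 of length 0, 1 of length 1, 1 of length 2. Total 3.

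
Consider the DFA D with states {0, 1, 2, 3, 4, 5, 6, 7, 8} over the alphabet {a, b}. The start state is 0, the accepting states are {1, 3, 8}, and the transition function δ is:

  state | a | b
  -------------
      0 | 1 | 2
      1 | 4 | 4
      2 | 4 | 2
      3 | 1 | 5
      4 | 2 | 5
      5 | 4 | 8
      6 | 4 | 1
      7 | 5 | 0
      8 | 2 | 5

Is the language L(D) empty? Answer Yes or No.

No

The string a is accepted: the run 0 → 1 ends in the accepting state 1.
Since at least one string is accepted, L(D) is not empty.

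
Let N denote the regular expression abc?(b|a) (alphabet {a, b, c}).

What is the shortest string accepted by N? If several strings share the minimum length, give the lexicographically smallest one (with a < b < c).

aba

By inspection of the expression, no string of length less than 3 matches, and aba is the lexicographically first match of length 3.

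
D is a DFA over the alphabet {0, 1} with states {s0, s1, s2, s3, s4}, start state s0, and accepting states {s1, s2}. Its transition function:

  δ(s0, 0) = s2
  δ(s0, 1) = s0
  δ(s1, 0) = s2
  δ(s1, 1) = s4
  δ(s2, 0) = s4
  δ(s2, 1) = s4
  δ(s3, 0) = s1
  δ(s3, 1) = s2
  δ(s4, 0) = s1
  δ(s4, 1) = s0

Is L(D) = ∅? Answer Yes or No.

The string 0 is accepted: the run s0 → s2 ends in the accepting state s2.
Since at least one string is accepted, L(D) is not empty.

No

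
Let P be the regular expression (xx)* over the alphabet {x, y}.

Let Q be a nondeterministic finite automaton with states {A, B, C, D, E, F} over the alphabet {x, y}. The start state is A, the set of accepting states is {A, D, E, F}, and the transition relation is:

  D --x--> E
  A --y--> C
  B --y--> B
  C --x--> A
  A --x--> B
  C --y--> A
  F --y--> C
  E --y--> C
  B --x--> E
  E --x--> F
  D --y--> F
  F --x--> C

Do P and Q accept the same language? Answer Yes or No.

The string xxxx is accepted by P but rejected by Q.
So L(P) ≠ L(Q).

No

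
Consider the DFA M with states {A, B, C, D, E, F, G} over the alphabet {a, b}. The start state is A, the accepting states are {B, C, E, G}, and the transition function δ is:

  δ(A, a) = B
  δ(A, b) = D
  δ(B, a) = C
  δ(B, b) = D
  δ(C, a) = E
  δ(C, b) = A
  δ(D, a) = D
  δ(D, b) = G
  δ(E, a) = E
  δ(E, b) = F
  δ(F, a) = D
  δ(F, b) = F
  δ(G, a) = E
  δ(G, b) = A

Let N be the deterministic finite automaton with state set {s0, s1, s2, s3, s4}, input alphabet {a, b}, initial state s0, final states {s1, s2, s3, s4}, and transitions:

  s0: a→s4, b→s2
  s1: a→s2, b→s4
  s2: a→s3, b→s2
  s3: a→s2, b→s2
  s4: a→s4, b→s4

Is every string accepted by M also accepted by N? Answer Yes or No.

Exploring the product automaton M × N from the start pair (A, s0), following both machines on each input symbol, reaches 17 state pairs: (A, s0), (B, s4), (D, s2), (C, s4), (D, s4), (D, s3), (G, s2), (E, s4), (A, s4), (G, s4), (E, s3), (A, s2), (F, s4), (E, s2), (F, s2), (B, s3), (C, s2).
M accepts in {B, C, E, G} and N accepts in {s1, s2, s3, s4}. The reachable pairs whose M-component is accepting are (B, s4), (C, s4), (G, s2), (E, s4), (G, s4), (E, s3), (E, s2), (B, s3), (C, s2); in each of them the N-component is accepting too, so the product for L(M) \ L(N) (M-component accepting, N-component rejecting) has no reachable accepting pair and the difference is empty.
Hence every string in L(M) is also in L(N).

Yes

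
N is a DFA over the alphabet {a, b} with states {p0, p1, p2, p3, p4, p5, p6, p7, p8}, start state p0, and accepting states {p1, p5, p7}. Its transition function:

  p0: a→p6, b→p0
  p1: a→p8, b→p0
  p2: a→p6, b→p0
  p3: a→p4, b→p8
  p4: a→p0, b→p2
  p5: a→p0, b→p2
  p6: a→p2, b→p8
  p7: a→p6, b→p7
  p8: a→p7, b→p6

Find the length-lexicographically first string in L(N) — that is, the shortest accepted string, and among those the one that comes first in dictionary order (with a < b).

A breadth-first search from p0 reaches an accepting state first via the path p0 → p6 → p8 → p7 on input aba.
No string of length < 3 is accepted (BFS exhausts all shorter strings without reaching an accepting state), and aba is the lexicographically least accepting string of length 3.

aba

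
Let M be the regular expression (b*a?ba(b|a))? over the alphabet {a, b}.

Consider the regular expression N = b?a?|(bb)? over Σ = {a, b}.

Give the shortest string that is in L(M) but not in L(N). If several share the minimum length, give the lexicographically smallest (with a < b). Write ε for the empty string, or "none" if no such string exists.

The string baa is accepted by M but not by N.
No shorter string lies in the difference, and baa is the lexicographically first length-3 string in L(M) \ L(N).

baa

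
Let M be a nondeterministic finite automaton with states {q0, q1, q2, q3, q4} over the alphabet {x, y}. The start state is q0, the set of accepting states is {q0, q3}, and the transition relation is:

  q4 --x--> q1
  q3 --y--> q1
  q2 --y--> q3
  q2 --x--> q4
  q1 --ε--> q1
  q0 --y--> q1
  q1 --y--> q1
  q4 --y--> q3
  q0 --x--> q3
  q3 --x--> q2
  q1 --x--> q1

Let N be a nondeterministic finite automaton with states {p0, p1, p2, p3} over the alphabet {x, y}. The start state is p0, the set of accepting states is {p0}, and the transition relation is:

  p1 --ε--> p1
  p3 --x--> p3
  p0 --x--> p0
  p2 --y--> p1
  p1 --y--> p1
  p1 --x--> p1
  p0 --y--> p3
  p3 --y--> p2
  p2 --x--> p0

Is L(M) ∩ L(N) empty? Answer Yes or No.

No

The empty string ε is accepted by both M and N.
Hence L(M) ∩ L(N) ≠ ∅.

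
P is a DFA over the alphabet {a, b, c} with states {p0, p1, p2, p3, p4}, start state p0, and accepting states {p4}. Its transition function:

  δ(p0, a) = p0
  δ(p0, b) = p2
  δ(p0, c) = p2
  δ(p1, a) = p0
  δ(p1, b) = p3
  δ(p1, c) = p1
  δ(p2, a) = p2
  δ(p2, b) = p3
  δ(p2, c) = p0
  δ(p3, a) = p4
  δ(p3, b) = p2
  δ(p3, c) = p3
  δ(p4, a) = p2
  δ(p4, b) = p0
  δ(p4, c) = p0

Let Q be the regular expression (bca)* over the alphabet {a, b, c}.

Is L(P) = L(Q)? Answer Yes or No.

No

The string bba is accepted by P but rejected by Q.
So L(P) ≠ L(Q).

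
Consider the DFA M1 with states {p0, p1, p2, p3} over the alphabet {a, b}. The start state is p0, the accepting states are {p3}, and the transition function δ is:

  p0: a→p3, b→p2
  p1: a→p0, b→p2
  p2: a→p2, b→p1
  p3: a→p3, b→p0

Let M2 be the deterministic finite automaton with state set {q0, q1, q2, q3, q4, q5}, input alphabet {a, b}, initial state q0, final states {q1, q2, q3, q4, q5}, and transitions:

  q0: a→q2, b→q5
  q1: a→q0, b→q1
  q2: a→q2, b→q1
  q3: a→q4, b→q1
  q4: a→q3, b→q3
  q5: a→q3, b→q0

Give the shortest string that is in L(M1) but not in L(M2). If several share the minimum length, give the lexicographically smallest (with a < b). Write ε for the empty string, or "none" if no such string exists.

aba

The string aba is accepted by M1 but not by M2.
No shorter string lies in the difference, and aba is the lexicographically first length-3 string in L(M1) \ L(M2).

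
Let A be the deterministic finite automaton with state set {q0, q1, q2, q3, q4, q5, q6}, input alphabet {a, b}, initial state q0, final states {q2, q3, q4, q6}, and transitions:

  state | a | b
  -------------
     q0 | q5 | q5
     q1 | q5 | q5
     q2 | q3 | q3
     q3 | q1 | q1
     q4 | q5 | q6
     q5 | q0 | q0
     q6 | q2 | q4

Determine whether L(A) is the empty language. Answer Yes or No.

The states reachable from the start state are {q0, q5}.
None of the accepting states {q2, q3, q4, q6} is reachable, so no string is accepted and L(A) = ∅.

Yes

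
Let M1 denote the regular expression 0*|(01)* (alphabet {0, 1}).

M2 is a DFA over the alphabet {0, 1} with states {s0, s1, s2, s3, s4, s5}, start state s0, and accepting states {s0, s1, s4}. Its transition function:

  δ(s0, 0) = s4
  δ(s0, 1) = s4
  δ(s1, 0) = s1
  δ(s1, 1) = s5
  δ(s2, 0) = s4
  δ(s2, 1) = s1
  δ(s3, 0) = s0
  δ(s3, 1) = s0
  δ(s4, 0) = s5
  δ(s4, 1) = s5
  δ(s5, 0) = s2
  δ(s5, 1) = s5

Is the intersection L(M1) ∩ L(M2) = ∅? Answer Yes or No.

The empty string ε is accepted by both M1 and M2.
Hence L(M1) ∩ L(M2) ≠ ∅.

No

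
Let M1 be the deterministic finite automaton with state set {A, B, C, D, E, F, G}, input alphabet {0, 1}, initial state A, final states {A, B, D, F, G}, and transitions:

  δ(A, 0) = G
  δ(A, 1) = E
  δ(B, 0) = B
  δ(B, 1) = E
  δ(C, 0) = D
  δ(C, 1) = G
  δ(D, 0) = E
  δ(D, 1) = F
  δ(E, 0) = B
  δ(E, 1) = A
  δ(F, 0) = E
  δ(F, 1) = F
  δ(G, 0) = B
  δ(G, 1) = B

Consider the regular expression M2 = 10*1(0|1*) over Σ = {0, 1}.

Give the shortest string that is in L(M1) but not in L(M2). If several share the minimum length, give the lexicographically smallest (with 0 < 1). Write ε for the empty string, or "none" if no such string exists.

The empty string ε is accepted by M1 but not by M2.
Since ε is the unique shortest string, it is the required witness.

ε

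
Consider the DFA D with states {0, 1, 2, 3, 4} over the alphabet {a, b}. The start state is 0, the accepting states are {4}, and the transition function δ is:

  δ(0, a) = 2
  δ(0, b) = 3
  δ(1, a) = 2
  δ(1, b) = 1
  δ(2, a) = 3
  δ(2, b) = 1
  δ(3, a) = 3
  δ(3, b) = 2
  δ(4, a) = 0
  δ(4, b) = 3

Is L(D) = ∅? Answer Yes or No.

The states reachable from the start state are {0, 1, 2, 3}.
None of the accepting states {4} is reachable, so no string is accepted and L(D) = ∅.

Yes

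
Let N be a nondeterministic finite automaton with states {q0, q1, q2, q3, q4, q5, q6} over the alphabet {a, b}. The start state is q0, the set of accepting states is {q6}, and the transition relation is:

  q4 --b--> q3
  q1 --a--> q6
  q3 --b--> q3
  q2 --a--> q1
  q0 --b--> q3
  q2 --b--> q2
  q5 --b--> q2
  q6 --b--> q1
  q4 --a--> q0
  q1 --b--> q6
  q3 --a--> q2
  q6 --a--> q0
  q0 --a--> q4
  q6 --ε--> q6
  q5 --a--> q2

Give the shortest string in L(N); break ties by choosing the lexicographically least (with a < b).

A breadth-first search from q0 reaches an accepting state first via the path q0 → q3 → q2 → q1 → q6 on input baaa.
No string of length < 4 is accepted (BFS exhausts all shorter strings without reaching an accepting state), and baaa is the lexicographically least accepting string of length 4.

baaa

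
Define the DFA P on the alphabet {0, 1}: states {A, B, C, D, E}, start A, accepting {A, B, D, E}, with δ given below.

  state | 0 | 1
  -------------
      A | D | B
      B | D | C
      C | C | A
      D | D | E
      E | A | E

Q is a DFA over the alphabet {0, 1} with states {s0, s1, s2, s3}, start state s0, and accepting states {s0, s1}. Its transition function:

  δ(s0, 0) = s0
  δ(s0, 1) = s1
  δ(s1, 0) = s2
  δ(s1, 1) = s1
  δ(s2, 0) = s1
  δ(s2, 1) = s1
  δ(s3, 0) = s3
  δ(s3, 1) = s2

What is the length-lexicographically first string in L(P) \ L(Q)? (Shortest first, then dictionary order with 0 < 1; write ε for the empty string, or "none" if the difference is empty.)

10

The string 10 is accepted by P but not by Q.
No shorter string lies in the difference, and 10 is the lexicographically first length-2 string in L(P) \ L(Q).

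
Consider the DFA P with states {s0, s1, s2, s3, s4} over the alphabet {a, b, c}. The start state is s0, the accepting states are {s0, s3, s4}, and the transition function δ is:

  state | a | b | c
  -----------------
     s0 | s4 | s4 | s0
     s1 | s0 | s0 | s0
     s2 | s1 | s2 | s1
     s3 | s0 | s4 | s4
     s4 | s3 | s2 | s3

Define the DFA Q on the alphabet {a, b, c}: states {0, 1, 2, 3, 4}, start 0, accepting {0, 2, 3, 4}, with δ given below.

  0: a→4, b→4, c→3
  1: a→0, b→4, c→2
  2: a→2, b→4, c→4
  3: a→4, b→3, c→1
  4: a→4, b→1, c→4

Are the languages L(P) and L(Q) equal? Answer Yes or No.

No

The string cc is accepted by P but rejected by Q.
So L(P) ≠ L(Q).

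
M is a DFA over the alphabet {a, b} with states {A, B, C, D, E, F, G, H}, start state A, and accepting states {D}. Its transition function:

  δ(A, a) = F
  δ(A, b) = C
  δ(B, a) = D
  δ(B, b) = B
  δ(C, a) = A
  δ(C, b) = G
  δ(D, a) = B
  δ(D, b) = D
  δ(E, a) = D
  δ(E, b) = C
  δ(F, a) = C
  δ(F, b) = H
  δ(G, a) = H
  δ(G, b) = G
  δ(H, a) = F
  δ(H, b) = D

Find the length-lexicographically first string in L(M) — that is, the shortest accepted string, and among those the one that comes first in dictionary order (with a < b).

abb

A breadth-first search from A reaches an accepting state first via the path A → F → H → D on input abb.
No string of length < 3 is accepted (BFS exhausts all shorter strings without reaching an accepting state), and abb is the lexicographically least accepting string of length 3.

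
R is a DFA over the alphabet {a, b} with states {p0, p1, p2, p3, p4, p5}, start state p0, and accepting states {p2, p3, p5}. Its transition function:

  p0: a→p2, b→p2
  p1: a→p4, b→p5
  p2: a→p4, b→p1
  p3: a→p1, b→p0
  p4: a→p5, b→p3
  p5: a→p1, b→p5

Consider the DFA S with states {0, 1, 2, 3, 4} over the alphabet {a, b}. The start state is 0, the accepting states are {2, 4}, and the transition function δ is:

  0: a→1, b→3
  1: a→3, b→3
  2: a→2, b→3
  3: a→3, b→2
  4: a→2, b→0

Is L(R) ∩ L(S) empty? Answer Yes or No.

The string aab is accepted by both R and S.
Hence L(R) ∩ L(S) ≠ ∅.

No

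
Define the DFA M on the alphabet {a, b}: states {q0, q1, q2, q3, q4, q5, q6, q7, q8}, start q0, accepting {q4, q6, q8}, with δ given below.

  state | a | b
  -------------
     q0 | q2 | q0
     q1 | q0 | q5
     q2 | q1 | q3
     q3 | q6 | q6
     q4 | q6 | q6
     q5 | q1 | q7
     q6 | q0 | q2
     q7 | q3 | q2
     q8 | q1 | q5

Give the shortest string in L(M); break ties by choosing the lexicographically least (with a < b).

A breadth-first search from q0 reaches an accepting state first via the path q0 → q2 → q3 → q6 on input aba.
No string of length < 3 is accepted (BFS exhausts all shorter strings without reaching an accepting state), and aba is the lexicographically least accepting string of length 3.

aba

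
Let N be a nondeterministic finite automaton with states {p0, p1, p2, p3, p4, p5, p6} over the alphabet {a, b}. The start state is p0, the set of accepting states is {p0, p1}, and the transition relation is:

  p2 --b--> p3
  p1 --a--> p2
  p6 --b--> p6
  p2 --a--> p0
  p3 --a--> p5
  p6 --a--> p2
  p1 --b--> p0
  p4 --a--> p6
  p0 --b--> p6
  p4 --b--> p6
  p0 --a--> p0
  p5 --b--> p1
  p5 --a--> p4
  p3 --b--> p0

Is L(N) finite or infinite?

State p0 is reachable from the start and can reach an accepting state, and it lies on the cycle p0 → p0.
Traversing that cycle any number of times yields accepted strings of unbounded length, so the language is infinite.

infinite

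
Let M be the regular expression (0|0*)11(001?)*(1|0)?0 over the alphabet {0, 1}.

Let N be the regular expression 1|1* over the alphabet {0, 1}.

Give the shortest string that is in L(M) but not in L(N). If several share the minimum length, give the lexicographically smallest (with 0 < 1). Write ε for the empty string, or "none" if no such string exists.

The string 110 is accepted by M but not by N.
No shorter string lies in the difference, and 110 is the lexicographically first length-3 string in L(M) \ L(N).

110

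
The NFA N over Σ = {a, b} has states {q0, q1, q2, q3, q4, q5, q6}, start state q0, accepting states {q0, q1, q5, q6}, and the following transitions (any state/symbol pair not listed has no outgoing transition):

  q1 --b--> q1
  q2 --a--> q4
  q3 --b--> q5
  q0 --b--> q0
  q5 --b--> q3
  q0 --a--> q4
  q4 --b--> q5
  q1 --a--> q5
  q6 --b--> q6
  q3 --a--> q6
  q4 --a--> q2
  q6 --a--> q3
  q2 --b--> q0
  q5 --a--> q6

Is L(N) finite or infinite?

State q0 is reachable from the start and can reach an accepting state, and it lies on the cycle q0 → q0.
Traversing that cycle any number of times yields accepted strings of unbounded length, so the language is infinite.

infinite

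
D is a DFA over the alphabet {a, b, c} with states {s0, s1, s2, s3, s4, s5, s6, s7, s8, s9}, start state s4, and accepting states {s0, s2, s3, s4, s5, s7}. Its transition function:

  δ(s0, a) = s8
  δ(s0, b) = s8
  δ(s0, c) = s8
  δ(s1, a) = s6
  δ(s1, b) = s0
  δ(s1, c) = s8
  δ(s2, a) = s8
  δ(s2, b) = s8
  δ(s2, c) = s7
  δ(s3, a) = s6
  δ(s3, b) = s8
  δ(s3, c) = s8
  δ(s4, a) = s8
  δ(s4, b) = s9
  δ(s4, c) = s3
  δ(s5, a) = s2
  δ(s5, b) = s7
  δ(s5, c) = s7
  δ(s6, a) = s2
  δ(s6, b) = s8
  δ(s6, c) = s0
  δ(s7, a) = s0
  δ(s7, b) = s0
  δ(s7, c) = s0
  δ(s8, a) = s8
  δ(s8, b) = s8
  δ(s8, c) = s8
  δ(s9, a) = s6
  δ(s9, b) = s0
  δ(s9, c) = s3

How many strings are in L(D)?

22

The useful subgraph on states {s0, s2, s3, s4, s6, s7, s9} is acyclic, so L(D) is finite; the longest accepting path visits 7 useful states, giving maximum string length 6.
Counting accepting paths from s4 by length: 1 of length 0, 1 of length 1, 2 of length 2, 4 of length 3, 4 of length 4, 7 of length 5, 3 of length 6. Total 22.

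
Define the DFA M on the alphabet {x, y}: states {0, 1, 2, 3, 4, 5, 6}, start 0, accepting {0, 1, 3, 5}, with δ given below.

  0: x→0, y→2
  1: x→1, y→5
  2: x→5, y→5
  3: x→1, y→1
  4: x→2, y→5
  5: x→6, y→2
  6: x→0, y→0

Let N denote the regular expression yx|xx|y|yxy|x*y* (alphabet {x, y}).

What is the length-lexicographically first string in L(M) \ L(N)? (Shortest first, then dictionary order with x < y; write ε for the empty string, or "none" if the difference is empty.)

The string xyx is accepted by M but not by N.
No shorter string lies in the difference, and xyx is the lexicographically first length-3 string in L(M) \ L(N).

xyx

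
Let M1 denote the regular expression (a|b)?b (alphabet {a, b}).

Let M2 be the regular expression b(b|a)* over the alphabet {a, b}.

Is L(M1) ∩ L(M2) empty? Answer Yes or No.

No

The string b is accepted by both M1 and M2.
Hence L(M1) ∩ L(M2) ≠ ∅.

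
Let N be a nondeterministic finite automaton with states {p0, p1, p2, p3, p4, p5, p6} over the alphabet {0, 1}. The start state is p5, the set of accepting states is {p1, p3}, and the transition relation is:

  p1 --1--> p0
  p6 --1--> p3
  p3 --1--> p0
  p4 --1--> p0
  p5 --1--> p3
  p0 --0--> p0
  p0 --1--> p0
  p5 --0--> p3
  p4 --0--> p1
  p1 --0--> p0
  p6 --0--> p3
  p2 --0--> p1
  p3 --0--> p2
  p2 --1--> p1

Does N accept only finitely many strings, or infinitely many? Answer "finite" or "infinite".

The useful states (reachable from p5 and able to reach an accepting state) are {p1, p2, p3, p5}.
Restricted to these states the transition graph has no cycle, so every accepting path has bounded length and L is finite.

finite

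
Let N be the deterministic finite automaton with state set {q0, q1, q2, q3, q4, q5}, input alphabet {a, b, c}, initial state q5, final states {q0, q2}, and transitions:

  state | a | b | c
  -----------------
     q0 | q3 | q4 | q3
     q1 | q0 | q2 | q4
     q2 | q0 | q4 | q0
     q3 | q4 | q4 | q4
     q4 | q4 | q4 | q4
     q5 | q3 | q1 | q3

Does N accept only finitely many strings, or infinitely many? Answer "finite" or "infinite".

finite

The useful states (reachable from q5 and able to reach an accepting state) are {q0, q1, q2, q5}.
Restricted to these states the transition graph has no cycle, so every accepting path has bounded length and L is finite.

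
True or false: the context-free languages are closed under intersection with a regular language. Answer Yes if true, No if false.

Yes

Run a PDA for the context-free language and a DFA for the regular one in parallel (product of finite controls, the PDA's stack unchanged, the DFA advancing only on input moves); the product PDA accepts exactly the intersection. (Intersection of two CFLs, by contrast, can fail to be context-free.)
So the context-free languages are closed under intersection with a regular language.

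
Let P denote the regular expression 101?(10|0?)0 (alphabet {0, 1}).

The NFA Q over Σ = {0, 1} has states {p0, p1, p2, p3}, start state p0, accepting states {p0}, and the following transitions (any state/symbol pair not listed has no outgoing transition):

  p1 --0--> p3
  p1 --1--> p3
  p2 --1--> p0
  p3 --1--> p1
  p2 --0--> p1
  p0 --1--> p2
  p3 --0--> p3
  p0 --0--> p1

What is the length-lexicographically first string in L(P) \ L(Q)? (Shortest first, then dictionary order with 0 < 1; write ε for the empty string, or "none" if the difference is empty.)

The string 100 is accepted by P but not by Q.
No shorter string lies in the difference, and 100 is the lexicographically first length-3 string in L(P) \ L(Q).

100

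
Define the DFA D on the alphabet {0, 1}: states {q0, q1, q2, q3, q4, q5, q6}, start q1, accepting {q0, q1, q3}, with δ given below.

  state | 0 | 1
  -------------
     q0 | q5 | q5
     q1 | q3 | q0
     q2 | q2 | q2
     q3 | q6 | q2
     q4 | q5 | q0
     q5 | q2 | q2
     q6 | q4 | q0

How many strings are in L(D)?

The useful subgraph on states {q0, q1, q3, q4, q6} is acyclic, so L(D) is finite; the longest accepting path visits 5 useful states, giving maximum string length 4.
Counting accepting paths from q1 by length: 1 of length 0, 2 of length 1, 1 of length 3, 1 of length 4. Total 5.

5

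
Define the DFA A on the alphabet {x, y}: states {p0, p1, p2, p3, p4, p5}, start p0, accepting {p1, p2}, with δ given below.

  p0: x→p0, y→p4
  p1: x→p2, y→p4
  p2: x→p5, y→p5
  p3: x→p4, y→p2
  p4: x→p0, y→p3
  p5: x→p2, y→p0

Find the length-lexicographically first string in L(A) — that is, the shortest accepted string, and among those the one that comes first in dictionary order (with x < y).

yyy

A breadth-first search from p0 reaches an accepting state first via the path p0 → p4 → p3 → p2 on input yyy.
No string of length < 3 is accepted (BFS exhausts all shorter strings without reaching an accepting state), and yyy is the lexicographically least accepting string of length 3.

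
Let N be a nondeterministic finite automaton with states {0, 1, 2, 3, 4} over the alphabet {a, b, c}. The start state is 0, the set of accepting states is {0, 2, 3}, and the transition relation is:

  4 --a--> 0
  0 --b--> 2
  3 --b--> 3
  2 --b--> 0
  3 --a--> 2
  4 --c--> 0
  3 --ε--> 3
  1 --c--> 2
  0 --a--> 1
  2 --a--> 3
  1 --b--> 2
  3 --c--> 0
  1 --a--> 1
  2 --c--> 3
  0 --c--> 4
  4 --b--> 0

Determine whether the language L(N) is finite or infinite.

State 1 is reachable from the start and can reach an accepting state, and it lies on the cycle 1 → 1.
Traversing that cycle any number of times yields accepted strings of unbounded length, so the language is infinite.

infinite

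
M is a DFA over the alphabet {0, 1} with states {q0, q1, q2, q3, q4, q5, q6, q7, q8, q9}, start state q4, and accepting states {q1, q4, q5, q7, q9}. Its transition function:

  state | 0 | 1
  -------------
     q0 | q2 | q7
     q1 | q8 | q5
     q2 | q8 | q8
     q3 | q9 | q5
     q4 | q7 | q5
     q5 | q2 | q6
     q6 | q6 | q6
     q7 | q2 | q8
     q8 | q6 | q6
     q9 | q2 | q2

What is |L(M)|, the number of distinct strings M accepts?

3

The useful subgraph on states {q4, q5, q7} is acyclic, so L(M) is finite; the longest accepting path visits 2 useful states, giving maximum string length 1.
Counting accepting paths from q4 by length: 1 of length 0, 2 of length 1. Total 3.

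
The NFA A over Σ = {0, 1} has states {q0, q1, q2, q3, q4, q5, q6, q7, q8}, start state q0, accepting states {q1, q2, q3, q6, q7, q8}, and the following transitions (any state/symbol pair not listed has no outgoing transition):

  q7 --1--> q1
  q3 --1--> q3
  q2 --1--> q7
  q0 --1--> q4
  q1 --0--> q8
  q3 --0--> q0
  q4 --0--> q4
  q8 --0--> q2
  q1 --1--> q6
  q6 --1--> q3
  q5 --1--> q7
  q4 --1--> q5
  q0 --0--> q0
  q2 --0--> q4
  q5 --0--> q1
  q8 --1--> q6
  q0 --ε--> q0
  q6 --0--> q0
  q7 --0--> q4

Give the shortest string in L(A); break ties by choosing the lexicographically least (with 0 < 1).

110

A breadth-first search from q0 reaches an accepting state first via the path q0 → q4 → q5 → q1 on input 110.
No string of length < 3 is accepted (BFS exhausts all shorter strings without reaching an accepting state), and 110 is the lexicographically least accepting string of length 3.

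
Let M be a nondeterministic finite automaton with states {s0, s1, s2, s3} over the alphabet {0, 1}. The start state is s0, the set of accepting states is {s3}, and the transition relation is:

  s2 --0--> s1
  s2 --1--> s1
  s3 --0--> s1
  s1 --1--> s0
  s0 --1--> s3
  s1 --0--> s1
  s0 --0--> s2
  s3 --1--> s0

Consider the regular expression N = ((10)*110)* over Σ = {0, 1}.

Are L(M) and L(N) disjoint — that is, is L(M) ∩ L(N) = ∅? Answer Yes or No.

Yes

Converting the expression N to a DFA (subset construction, then merging equivalent states) gives the minimal DFA with states {n0, n1, n2, n3, n4}, start state n0, accepting states {n0} and transitions n0: 0→n1, 1→n2; n1: 0→n1, 1→n1; n2: 0→n3, 1→n4; n3: 0→n1, 1→n2; n4: 0→n0, 1→n1.
Exploring the product automaton M × N from the start pair (s0, n0), following both machines on each input symbol, reaches 14 state pairs: (s0, n0), (s2, n1), (s3, n2), (s1, n1), (s1, n3), (s0, n4), (s0, n1), (s0, n2), (s2, n0), (s3, n1), (s2, n3), (s3, n4), (s1, n2), (s1, n0).
M accepts in {s3} and N accepts in {n0}; no reachable pair has both components accepting, so no string drives both machines to acceptance simultaneously and L(M) ∩ L(N) = ∅.
So no string is accepted by both, and the intersection is empty.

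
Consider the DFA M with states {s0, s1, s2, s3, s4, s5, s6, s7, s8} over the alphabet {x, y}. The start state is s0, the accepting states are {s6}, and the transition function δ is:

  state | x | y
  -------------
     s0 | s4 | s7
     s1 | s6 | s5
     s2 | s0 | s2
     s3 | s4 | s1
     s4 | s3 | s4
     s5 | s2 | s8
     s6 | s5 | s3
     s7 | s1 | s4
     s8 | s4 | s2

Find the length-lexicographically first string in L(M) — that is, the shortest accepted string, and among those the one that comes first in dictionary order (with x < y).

A breadth-first search from s0 reaches an accepting state first via the path s0 → s7 → s1 → s6 on input yxx.
No string of length < 3 is accepted (BFS exhausts all shorter strings without reaching an accepting state), and yxx is the lexicographically least accepting string of length 3.

yxx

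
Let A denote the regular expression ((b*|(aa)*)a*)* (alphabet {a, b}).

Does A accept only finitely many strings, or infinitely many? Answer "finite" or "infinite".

infinite

The expression contains a Kleene star applied to a subexpression that matches at least one nonempty string, so it matches strings of unbounded length.
Hence L(A) is infinite.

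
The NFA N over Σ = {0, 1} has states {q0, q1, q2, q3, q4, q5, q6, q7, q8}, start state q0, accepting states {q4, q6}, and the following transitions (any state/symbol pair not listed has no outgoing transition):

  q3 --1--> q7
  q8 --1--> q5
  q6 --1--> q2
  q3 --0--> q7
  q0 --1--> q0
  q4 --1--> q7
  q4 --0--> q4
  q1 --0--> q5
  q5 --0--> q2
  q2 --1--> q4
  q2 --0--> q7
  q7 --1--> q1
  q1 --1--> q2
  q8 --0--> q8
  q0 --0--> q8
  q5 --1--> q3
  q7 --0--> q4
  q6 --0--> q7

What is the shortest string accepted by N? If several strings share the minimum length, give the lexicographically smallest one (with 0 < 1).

A breadth-first search from q0 reaches an accepting state first via the path q0 → q8 → q5 → q2 → q4 on input 0101.
No string of length < 4 is accepted (BFS exhausts all shorter strings without reaching an accepting state), and 0101 is the lexicographically least accepting string of length 4.

0101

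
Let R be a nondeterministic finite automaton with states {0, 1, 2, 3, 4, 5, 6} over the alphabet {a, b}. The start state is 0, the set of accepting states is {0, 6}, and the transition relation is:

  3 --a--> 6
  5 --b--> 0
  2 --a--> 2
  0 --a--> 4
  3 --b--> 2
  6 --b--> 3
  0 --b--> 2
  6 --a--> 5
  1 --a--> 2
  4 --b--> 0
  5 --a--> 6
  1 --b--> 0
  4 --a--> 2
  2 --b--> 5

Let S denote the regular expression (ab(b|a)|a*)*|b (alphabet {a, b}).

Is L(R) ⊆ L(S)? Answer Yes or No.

The string ab is in L(R) but not in L(S).
So L(R) ⊄ L(S).

No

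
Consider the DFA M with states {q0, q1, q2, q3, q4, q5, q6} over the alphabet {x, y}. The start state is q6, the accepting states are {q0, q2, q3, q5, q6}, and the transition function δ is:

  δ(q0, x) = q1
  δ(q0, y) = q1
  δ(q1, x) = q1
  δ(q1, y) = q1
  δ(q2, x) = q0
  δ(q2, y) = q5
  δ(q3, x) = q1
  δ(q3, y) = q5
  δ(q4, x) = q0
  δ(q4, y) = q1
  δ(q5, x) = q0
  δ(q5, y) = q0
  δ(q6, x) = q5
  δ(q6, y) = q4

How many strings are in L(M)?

5

The useful subgraph on states {q0, q4, q5, q6} is acyclic, so L(M) is finite; the longest accepting path visits 3 useful states, giving maximum string length 2.
Counting accepting paths from q6 by length: 1 of length 0, 1 of length 1, 3 of length 2. Total 5.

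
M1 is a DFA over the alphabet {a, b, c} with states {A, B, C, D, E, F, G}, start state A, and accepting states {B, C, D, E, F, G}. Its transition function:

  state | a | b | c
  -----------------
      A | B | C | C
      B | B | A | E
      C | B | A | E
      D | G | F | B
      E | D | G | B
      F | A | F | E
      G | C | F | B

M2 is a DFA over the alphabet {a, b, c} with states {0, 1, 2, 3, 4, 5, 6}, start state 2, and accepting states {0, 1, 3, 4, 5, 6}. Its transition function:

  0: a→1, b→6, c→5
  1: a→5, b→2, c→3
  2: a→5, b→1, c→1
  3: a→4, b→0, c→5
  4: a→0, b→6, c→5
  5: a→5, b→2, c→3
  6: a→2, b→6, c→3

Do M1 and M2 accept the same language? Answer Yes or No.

Yes

Exploring the product automaton M1 × M2 from the start pair (A, 2), following both machines on each input symbol, reaches 7 state pairs: (A, 2), (B, 5), (C, 1), (E, 3), (D, 4), (G, 0), (F, 6).
M1 accepts in {B, C, D, E, F, G} and M2 accepts in {0, 1, 3, 4, 5, 6}. In every reachable pair the two components are either both accepting — (B, 5), (C, 1), (E, 3), (D, 4), (G, 0), (F, 6) — or both non-accepting, so no string is accepted by exactly one of the machines: L(M1) \ L(M2) and L(M2) \ L(M1) are both empty.
Hence every string is accepted by M1 iff it is accepted by M2, and the two languages coincide.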